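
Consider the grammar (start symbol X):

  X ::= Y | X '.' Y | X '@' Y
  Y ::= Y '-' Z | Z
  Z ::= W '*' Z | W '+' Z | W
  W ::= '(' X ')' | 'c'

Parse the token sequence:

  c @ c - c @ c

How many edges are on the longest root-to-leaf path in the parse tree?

[X [X [X [Y [Z [W c]]]] @ [Y [Y [Z [W c]]] - [Z [W c]]]] @ [Y [Z [W c]]]]

6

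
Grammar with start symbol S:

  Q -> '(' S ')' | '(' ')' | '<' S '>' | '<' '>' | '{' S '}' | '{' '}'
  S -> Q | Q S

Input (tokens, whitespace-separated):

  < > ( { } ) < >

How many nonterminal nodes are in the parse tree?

[S [Q < >] [S [Q ( [S [Q { }]] )] [S [Q < >]]]]

8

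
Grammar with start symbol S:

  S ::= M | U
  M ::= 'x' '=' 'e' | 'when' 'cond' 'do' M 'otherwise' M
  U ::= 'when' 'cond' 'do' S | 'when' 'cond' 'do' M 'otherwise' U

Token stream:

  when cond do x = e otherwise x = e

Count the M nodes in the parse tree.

3

[S [M when cond do [M x = e] otherwise [M x = e]]]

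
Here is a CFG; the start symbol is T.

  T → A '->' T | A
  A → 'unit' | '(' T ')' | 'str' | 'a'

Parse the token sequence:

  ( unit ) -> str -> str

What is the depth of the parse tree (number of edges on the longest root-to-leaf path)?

4

[T [A ( [T [A unit]] )] -> [T [A str] -> [T [A str]]]]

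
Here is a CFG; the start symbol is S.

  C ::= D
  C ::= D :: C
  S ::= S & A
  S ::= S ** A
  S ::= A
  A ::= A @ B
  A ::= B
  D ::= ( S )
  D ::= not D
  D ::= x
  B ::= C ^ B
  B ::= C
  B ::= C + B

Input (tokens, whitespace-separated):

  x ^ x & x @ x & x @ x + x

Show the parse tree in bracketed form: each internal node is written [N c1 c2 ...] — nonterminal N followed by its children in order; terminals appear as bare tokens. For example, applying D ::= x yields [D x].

[S [S [S [A [B [C [D x]] ^ [B [C [D x]]]]]] & [A [A [B [C [D x]]]] @ [B [C [D x]]]]] & [A [A [B [C [D x]]]] @ [B [C [D x]] + [B [C [D x]]]]]]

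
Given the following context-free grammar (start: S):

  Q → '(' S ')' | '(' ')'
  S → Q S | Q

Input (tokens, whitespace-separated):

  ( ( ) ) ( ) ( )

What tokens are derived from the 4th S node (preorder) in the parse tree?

( )

[S [Q ( [S [Q ( )]] )] [S [Q ( )] [S [Q ( )]]]]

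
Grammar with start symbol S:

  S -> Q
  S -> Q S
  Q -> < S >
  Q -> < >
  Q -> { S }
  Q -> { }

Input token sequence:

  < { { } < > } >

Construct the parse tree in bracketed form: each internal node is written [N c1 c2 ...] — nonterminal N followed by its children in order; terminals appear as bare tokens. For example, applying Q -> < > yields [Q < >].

S
Q
< S >
< Q >
< { S } >
< { Q S } >
< { { } S } >
< { { } Q } >
< { { } < > } >

[S [Q < [S [Q { [S [Q { }] [S [Q < >]]] }]] >]]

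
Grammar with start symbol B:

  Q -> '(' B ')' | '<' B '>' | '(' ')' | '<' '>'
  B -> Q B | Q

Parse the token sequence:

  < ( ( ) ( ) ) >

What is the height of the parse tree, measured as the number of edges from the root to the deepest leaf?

[B [Q < [B [Q ( [B [Q ( )] [B [Q ( )]]] )]] >]]

7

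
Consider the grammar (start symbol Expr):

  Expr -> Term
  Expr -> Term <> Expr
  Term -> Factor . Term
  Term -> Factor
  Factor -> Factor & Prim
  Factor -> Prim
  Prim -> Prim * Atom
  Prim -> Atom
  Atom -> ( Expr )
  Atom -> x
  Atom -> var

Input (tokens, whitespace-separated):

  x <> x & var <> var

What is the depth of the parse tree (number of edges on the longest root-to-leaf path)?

7

[Expr [Term [Factor [Prim [Atom x]]]] <> [Expr [Term [Factor [Factor [Prim [Atom x]]] & [Prim [Atom var]]]] <> [Expr [Term [Factor [Prim [Atom var]]]]]]]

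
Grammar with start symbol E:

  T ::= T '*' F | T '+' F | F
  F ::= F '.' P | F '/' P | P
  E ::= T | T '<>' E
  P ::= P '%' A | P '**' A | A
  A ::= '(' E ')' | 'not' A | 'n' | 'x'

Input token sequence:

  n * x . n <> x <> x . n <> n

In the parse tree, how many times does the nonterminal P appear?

7

[E [T [T [F [P [A n]]]] * [F [F [P [A x]]] . [P [A n]]]] <> [E [T [F [P [A x]]]] <> [E [T [F [F [P [A x]]] . [P [A n]]]] <> [E [T [F [P [A n]]]]]]]]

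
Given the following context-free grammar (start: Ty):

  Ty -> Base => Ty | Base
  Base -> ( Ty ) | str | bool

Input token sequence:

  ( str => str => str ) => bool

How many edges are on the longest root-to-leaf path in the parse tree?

6

[Ty [Base ( [Ty [Base str] => [Ty [Base str] => [Ty [Base str]]]] )] => [Ty [Base bool]]]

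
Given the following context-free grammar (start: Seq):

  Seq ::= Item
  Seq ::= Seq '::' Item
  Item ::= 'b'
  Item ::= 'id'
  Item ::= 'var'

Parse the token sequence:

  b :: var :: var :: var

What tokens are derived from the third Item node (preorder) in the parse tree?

var

[Seq [Seq [Seq [Seq [Item b]] :: [Item var]] :: [Item var]] :: [Item var]]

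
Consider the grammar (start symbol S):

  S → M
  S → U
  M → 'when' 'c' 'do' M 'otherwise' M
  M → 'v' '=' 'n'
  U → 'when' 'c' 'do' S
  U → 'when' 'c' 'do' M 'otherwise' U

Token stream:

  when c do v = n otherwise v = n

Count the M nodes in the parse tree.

[S [M when c do [M v = n] otherwise [M v = n]]]

3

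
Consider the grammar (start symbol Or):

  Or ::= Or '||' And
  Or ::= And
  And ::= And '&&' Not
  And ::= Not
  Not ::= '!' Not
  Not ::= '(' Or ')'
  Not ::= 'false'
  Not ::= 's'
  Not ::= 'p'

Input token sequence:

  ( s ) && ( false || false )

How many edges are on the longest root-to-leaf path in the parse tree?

7

[Or [And [And [Not ( [Or [And [Not s]]] )]] && [Not ( [Or [Or [And [Not false]]] || [And [Not false]]] )]]]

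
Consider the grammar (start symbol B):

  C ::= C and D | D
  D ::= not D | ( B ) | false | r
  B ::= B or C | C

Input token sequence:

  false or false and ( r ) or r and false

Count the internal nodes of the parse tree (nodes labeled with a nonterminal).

16

[B [B [B [C [D false]]] or [C [C [D false]] and [D ( [B [C [D r]]] )]]] or [C [C [D r]] and [D false]]]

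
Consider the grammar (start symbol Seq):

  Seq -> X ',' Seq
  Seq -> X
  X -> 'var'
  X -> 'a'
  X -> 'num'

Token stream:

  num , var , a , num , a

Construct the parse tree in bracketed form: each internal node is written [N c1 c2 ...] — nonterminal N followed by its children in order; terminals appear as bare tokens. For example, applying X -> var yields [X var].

[Seq [X num] , [Seq [X var] , [Seq [X a] , [Seq [X num] , [Seq [X a]]]]]]

Seq
X , Seq
num , Seq
num , X , Seq
num , var , Seq
num , var , X , Seq
num , var , a , Seq
num , var , a , X , Seq
num , var , a , num , Seq
num , var , a , num , X
num , var , a , num , a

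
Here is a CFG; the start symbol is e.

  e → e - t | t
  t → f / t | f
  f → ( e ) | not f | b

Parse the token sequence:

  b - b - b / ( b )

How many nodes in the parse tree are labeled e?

[e [e [e [t [f b]]] - [t [f b]]] - [t [f b] / [t [f ( [e [t [f b]]] )]]]]

4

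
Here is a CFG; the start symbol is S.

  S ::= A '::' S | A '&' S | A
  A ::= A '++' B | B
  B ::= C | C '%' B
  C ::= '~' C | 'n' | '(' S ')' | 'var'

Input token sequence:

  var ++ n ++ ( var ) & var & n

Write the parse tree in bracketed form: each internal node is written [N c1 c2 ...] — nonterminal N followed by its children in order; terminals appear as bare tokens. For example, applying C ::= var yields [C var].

[S [A [A [A [B [C var]]] ++ [B [C n]]] ++ [B [C ( [S [A [B [C var]]]] )]]] & [S [A [B [C var]]] & [S [A [B [C n]]]]]]

S
A & S
A ++ B & S
A ++ B ++ B & S
B ++ B ++ B & S
C ++ B ++ B & S
var ++ B ++ B & S
var ++ C ++ B & S
var ++ n ++ B & S
var ++ n ++ C & S
var ++ n ++ ( S ) & S
var ++ n ++ ( A ) & S
var ++ n ++ ( B ) & S
var ++ n ++ ( C ) & S
var ++ n ++ ( var ) & S
var ++ n ++ ( var ) & A & S
var ++ n ++ ( var ) & B & S
var ++ n ++ ( var ) & C & S
var ++ n ++ ( var ) & var & S
var ++ n ++ ( var ) & var & A
var ++ n ++ ( var ) & var & B
var ++ n ++ ( var ) & var & C
var ++ n ++ ( var ) & var & n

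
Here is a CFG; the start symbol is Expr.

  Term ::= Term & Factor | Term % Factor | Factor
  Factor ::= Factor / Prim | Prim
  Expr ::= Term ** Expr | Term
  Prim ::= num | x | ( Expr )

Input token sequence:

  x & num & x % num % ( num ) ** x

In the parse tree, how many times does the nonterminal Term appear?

7

[Expr [Term [Term [Term [Term [Term [Factor [Prim x]]] & [Factor [Prim num]]] & [Factor [Prim x]]] % [Factor [Prim num]]] % [Factor [Prim ( [Expr [Term [Factor [Prim num]]]] )]]] ** [Expr [Term [Factor [Prim x]]]]]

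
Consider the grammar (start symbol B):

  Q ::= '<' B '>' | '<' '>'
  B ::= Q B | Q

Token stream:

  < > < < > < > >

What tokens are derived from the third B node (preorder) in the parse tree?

[B [Q < >] [B [Q < [B [Q < >] [B [Q < >]]] >]]]

< > < >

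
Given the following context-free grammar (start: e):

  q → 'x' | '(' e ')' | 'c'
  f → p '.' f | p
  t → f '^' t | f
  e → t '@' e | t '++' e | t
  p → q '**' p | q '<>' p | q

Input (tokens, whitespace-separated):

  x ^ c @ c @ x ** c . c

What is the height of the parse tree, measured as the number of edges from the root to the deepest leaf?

8

[e [t [f [p [q x]]] ^ [t [f [p [q c]]]]] @ [e [t [f [p [q c]]]] @ [e [t [f [p [q x] ** [p [q c]]] . [f [p [q c]]]]]]]]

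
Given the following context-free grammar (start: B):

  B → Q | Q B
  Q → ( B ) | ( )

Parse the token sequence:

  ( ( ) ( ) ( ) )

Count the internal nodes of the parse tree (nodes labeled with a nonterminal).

8

[B [Q ( [B [Q ( )] [B [Q ( )] [B [Q ( )]]]] )]]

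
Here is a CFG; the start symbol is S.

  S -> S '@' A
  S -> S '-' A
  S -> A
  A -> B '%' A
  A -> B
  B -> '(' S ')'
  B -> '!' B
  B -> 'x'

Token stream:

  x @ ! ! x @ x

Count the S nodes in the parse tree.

[S [S [S [A [B x]]] @ [A [B ! [B ! [B x]]]]] @ [A [B x]]]

3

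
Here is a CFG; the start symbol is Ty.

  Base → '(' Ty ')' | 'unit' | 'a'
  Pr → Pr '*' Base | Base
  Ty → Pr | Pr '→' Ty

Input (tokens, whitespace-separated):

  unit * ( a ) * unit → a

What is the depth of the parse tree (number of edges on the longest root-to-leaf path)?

[Ty [Pr [Pr [Pr [Base unit]] * [Base ( [Ty [Pr [Base a]]] )]] * [Base unit]] → [Ty [Pr [Base a]]]]

7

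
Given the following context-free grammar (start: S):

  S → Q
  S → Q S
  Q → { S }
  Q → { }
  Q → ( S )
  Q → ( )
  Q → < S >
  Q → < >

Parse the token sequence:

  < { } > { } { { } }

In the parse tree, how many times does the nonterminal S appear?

5

[S [Q < [S [Q { }]] >] [S [Q { }] [S [Q { [S [Q { }]] }]]]]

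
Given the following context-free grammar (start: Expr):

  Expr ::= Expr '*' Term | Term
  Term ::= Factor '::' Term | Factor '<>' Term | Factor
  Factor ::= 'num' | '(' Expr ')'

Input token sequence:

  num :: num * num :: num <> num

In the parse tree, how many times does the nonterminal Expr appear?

[Expr [Expr [Term [Factor num] :: [Term [Factor num]]]] * [Term [Factor num] :: [Term [Factor num] <> [Term [Factor num]]]]]

2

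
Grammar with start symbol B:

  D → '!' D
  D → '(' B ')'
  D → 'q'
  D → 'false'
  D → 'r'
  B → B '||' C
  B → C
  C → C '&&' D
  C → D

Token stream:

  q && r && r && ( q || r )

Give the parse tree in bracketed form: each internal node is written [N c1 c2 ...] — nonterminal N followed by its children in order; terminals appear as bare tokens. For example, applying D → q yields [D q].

B
C
C && D
C && D && D
C && D && D && D
D && D && D && D
q && D && D && D
q && r && D && D
q && r && r && D
q && r && r && ( B )
q && r && r && ( B || C )
q && r && r && ( C || C )
q && r && r && ( D || C )
q && r && r && ( q || C )
q && r && r && ( q || D )
q && r && r && ( q || r )

[B [C [C [C [C [D q]] && [D r]] && [D r]] && [D ( [B [B [C [D q]]] || [C [D r]]] )]]]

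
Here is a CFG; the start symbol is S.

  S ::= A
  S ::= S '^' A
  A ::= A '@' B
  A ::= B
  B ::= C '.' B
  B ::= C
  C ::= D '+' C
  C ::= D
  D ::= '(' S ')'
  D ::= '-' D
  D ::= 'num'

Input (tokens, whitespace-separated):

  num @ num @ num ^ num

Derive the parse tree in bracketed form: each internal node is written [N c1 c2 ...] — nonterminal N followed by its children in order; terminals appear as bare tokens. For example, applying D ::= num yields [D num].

S
S ^ A
A ^ A
A @ B ^ A
A @ B @ B ^ A
B @ B @ B ^ A
C @ B @ B ^ A
D @ B @ B ^ A
num @ B @ B ^ A
num @ C @ B ^ A
num @ D @ B ^ A
num @ num @ B ^ A
num @ num @ C ^ A
num @ num @ D ^ A
num @ num @ num ^ A
num @ num @ num ^ B
num @ num @ num ^ C
num @ num @ num ^ D
num @ num @ num ^ num

[S [S [A [A [A [B [C [D num]]]] @ [B [C [D num]]]] @ [B [C [D num]]]]] ^ [A [B [C [D num]]]]]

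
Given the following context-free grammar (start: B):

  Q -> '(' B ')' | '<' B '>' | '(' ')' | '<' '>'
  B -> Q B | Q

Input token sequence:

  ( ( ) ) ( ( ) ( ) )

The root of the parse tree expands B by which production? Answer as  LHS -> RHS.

[B [Q ( [B [Q ( )]] )] [B [Q ( [B [Q ( )] [B [Q ( )]]] )]]]

B -> Q B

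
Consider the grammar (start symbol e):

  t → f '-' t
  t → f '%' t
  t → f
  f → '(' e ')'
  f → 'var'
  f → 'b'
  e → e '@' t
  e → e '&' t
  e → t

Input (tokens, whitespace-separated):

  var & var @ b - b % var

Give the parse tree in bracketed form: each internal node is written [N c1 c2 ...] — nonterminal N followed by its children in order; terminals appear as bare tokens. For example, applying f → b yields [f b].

e
e @ t
e & t @ t
t & t @ t
f & t @ t
var & t @ t
var & f @ t
var & var @ t
var & var @ f - t
var & var @ b - t
var & var @ b - f % t
var & var @ b - b % t
var & var @ b - b % f
var & var @ b - b % var

[e [e [e [t [f var]]] & [t [f var]]] @ [t [f b] - [t [f b] % [t [f var]]]]]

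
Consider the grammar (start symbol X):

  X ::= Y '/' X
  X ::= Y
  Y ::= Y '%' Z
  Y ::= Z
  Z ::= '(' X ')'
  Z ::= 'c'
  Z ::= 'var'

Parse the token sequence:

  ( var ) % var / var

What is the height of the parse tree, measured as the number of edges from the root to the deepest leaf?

7

[X [Y [Y [Z ( [X [Y [Z var]]] )]] % [Z var]] / [X [Y [Z var]]]]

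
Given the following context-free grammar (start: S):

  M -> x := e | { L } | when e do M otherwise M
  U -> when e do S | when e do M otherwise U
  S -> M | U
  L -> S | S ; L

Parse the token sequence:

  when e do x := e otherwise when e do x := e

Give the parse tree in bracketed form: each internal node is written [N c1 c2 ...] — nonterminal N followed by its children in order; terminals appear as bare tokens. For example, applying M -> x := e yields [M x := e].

[S [U when e do [M x := e] otherwise [U when e do [S [M x := e]]]]]

S
U
when e do M otherwise U
when e do x := e otherwise U
when e do x := e otherwise when e do S
when e do x := e otherwise when e do M
when e do x := e otherwise when e do x := e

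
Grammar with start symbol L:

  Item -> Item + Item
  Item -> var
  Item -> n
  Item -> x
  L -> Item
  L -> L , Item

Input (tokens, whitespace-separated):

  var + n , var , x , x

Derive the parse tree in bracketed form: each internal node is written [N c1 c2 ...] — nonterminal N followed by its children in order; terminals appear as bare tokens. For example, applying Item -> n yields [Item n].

L
L , Item
L , Item , Item
L , Item , Item , Item
Item , Item , Item , Item
Item + Item , Item , Item , Item
var + Item , Item , Item , Item
var + n , Item , Item , Item
var + n , var , Item , Item
var + n , var , x , Item
var + n , var , x , x

[L [L [L [L [Item [Item var] + [Item n]]] , [Item var]] , [Item x]] , [Item x]]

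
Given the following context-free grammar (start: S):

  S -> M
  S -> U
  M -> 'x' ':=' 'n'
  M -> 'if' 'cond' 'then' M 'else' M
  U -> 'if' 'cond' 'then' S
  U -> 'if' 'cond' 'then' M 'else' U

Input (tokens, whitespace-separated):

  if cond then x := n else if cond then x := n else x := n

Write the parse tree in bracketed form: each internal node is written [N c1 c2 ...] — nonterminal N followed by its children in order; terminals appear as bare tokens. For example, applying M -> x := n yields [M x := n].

S
M
if cond then M else M
if cond then x := n else M
if cond then x := n else if cond then M else M
if cond then x := n else if cond then x := n else M
if cond then x := n else if cond then x := n else x := n

[S [M if cond then [M x := n] else [M if cond then [M x := n] else [M x := n]]]]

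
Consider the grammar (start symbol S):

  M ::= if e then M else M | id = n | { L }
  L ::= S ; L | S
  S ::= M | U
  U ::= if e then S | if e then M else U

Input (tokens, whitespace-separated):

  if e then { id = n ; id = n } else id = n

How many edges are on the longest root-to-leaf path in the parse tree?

7

[S [M if e then [M { [L [S [M id = n]] ; [L [S [M id = n]]]] }] else [M id = n]]]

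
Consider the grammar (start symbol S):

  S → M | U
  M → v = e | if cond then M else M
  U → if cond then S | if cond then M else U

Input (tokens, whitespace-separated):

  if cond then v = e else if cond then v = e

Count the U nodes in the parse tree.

[S [U if cond then [M v = e] else [U if cond then [S [M v = e]]]]]

2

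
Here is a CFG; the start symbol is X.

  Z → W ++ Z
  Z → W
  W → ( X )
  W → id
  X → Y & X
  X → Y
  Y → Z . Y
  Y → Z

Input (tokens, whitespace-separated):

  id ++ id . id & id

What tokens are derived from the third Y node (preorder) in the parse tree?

id

[X [Y [Z [W id] ++ [Z [W id]]] . [Y [Z [W id]]]] & [X [Y [Z [W id]]]]]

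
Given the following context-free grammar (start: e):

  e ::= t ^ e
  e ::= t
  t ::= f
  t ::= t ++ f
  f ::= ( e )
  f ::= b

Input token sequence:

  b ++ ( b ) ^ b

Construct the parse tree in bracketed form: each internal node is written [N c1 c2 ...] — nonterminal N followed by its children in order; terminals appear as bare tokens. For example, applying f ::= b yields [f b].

[e [t [t [f b]] ++ [f ( [e [t [f b]]] )]] ^ [e [t [f b]]]]

e
t ^ e
t ++ f ^ e
f ++ f ^ e
b ++ f ^ e
b ++ ( e ) ^ e
b ++ ( t ) ^ e
b ++ ( f ) ^ e
b ++ ( b ) ^ e
b ++ ( b ) ^ t
b ++ ( b ) ^ f
b ++ ( b ) ^ b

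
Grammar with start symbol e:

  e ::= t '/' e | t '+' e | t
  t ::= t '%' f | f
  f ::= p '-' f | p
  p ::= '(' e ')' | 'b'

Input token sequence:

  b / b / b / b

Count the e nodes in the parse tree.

[e [t [f [p b]]] / [e [t [f [p b]]] / [e [t [f [p b]]] / [e [t [f [p b]]]]]]]

4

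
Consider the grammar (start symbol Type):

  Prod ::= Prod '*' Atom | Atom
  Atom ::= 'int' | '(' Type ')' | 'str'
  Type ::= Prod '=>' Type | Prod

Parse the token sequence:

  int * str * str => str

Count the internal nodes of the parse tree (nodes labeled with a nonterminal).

[Type [Prod [Prod [Prod [Atom int]] * [Atom str]] * [Atom str]] => [Type [Prod [Atom str]]]]

10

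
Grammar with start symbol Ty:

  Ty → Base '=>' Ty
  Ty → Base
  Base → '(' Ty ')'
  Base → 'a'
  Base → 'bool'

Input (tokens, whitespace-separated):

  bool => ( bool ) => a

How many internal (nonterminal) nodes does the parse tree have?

8

[Ty [Base bool] => [Ty [Base ( [Ty [Base bool]] )] => [Ty [Base a]]]]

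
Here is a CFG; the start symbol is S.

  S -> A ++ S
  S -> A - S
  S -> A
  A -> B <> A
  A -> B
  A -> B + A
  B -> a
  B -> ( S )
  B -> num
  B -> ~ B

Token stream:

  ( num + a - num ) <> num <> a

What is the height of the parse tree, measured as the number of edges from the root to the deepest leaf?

7

[S [A [B ( [S [A [B num] + [A [B a]]] - [S [A [B num]]]] )] <> [A [B num] <> [A [B a]]]]]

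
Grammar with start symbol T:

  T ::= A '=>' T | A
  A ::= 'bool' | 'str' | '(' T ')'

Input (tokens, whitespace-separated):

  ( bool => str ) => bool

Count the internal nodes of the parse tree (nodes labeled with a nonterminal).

8

[T [A ( [T [A bool] => [T [A str]]] )] => [T [A bool]]]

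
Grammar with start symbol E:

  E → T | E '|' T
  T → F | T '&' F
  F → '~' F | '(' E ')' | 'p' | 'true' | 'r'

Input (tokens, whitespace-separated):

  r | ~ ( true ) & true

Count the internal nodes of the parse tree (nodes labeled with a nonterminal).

[E [E [T [F r]]] | [T [T [F ~ [F ( [E [T [F true]]] )]]] & [F true]]]

12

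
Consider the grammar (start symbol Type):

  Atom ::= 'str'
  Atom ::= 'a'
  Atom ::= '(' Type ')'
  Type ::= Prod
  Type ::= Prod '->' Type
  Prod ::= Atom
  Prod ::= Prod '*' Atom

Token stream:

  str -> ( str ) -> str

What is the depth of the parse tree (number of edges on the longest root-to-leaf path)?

[Type [Prod [Atom str]] -> [Type [Prod [Atom ( [Type [Prod [Atom str]]] )]] -> [Type [Prod [Atom str]]]]]

7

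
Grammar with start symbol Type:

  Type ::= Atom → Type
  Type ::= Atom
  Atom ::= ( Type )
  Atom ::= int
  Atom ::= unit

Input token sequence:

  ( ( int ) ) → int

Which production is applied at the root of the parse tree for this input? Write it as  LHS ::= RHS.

[Type [Atom ( [Type [Atom ( [Type [Atom int]] )]] )] → [Type [Atom int]]]

Type ::= Atom → Type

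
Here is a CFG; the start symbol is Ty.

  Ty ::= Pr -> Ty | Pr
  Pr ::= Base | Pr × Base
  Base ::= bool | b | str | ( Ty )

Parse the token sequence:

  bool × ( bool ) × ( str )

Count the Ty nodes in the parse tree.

3

[Ty [Pr [Pr [Pr [Base bool]] × [Base ( [Ty [Pr [Base bool]]] )]] × [Base ( [Ty [Pr [Base str]]] )]]]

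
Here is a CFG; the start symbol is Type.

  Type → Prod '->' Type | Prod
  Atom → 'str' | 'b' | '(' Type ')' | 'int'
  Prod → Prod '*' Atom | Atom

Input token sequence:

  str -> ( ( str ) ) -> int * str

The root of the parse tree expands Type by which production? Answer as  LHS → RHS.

Type → Prod '->' Type

[Type [Prod [Atom str]] -> [Type [Prod [Atom ( [Type [Prod [Atom ( [Type [Prod [Atom str]]] )]]] )]] -> [Type [Prod [Prod [Atom int]] * [Atom str]]]]]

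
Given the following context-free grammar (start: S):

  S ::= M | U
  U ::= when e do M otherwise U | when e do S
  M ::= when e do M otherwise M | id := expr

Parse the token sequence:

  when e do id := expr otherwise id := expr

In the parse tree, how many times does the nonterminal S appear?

1

[S [M when e do [M id := expr] otherwise [M id := expr]]]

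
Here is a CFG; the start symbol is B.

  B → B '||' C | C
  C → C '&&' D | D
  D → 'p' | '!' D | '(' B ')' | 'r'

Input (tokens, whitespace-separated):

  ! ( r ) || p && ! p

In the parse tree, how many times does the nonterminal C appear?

4

[B [B [C [D ! [D ( [B [C [D r]]] )]]]] || [C [C [D p]] && [D ! [D p]]]]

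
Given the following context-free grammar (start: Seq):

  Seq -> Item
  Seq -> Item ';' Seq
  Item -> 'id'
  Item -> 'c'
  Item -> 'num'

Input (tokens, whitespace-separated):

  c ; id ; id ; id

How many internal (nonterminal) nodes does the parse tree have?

[Seq [Item c] ; [Seq [Item id] ; [Seq [Item id] ; [Seq [Item id]]]]]

8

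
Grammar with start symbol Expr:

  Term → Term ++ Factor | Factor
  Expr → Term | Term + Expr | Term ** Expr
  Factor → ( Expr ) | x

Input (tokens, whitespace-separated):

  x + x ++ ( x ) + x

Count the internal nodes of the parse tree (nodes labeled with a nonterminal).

14

[Expr [Term [Factor x]] + [Expr [Term [Term [Factor x]] ++ [Factor ( [Expr [Term [Factor x]]] )]] + [Expr [Term [Factor x]]]]]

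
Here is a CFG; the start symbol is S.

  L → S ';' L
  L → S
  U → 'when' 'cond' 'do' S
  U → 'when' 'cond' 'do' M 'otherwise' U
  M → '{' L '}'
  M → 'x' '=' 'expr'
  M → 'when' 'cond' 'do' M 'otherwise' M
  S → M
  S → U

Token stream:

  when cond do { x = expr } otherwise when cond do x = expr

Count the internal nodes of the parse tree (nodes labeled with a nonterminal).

9

[S [U when cond do [M { [L [S [M x = expr]]] }] otherwise [U when cond do [S [M x = expr]]]]]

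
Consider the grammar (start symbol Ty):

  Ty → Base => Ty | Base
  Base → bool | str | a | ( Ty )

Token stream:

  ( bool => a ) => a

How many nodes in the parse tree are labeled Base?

[Ty [Base ( [Ty [Base bool] => [Ty [Base a]]] )] => [Ty [Base a]]]

4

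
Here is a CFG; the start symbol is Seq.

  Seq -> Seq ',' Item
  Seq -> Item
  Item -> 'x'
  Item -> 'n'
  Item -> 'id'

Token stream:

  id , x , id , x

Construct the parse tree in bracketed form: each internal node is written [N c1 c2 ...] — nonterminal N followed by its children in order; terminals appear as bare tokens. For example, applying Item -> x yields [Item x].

Seq
Seq , Item
Seq , Item , Item
Seq , Item , Item , Item
Item , Item , Item , Item
id , Item , Item , Item
id , x , Item , Item
id , x , id , Item
id , x , id , x

[Seq [Seq [Seq [Seq [Item id]] , [Item x]] , [Item id]] , [Item x]]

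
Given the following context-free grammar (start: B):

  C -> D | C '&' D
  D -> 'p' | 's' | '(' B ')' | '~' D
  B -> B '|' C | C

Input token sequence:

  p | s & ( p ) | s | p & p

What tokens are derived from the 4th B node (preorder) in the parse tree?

[B [B [B [B [C [D p]]] | [C [C [D s]] & [D ( [B [C [D p]]] )]]] | [C [D s]]] | [C [C [D p]] & [D p]]]

p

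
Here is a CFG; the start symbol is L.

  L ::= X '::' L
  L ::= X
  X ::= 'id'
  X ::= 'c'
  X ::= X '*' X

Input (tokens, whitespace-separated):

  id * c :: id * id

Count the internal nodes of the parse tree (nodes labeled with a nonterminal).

[L [X [X id] * [X c]] :: [L [X [X id] * [X id]]]]

8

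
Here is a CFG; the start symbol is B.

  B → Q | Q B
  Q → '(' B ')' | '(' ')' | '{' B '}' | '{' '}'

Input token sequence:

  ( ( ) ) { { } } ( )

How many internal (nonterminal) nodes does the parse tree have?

[B [Q ( [B [Q ( )]] )] [B [Q { [B [Q { }]] }] [B [Q ( )]]]]

10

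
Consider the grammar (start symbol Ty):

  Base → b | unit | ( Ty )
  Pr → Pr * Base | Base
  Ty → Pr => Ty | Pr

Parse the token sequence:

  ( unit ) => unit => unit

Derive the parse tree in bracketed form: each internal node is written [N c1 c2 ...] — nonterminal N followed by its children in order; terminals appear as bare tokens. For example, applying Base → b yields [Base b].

[Ty [Pr [Base ( [Ty [Pr [Base unit]]] )]] => [Ty [Pr [Base unit]] => [Ty [Pr [Base unit]]]]]

Ty
Pr => Ty
Base => Ty
( Ty ) => Ty
( Pr ) => Ty
( Base ) => Ty
( unit ) => Ty
( unit ) => Pr => Ty
( unit ) => Base => Ty
( unit ) => unit => Ty
( unit ) => unit => Pr
( unit ) => unit => Base
( unit ) => unit => unit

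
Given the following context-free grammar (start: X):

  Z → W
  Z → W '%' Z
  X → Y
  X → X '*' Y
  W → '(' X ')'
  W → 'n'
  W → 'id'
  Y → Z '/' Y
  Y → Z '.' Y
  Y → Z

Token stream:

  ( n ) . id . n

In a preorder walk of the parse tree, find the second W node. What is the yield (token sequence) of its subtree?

[X [Y [Z [W ( [X [Y [Z [W n]]]] )]] . [Y [Z [W id]] . [Y [Z [W n]]]]]]

n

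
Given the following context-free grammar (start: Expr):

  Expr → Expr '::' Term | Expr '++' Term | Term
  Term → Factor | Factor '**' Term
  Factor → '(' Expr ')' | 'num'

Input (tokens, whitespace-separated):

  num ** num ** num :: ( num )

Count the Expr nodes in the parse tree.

[Expr [Expr [Term [Factor num] ** [Term [Factor num] ** [Term [Factor num]]]]] :: [Term [Factor ( [Expr [Term [Factor num]]] )]]]

3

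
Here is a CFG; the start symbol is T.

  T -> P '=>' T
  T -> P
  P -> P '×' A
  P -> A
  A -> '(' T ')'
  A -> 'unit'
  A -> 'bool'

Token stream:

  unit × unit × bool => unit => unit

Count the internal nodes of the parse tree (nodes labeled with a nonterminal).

13

[T [P [P [P [A unit]] × [A unit]] × [A bool]] => [T [P [A unit]] => [T [P [A unit]]]]]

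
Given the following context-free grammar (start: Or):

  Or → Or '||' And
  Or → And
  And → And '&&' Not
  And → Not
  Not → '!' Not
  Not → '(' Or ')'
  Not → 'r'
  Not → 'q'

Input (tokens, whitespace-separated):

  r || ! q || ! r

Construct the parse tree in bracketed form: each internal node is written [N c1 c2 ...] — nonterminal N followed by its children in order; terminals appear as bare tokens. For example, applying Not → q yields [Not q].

Or
Or || And
Or || And || And
And || And || And
Not || And || And
r || And || And
r || Not || And
r || ! Not || And
r || ! q || And
r || ! q || Not
r || ! q || ! Not
r || ! q || ! r

[Or [Or [Or [And [Not r]]] || [And [Not ! [Not q]]]] || [And [Not ! [Not r]]]]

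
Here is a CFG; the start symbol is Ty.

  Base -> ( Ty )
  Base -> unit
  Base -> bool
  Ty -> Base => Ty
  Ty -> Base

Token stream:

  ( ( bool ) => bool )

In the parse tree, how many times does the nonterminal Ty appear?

4

[Ty [Base ( [Ty [Base ( [Ty [Base bool]] )] => [Ty [Base bool]]] )]]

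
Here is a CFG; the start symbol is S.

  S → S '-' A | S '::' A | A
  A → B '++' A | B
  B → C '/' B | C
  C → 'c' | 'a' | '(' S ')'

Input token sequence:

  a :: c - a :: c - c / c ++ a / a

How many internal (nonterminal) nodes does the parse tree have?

27

[S [S [S [S [S [A [B [C a]]]] :: [A [B [C c]]]] - [A [B [C a]]]] :: [A [B [C c]]]] - [A [B [C c] / [B [C c]]] ++ [A [B [C a] / [B [C a]]]]]]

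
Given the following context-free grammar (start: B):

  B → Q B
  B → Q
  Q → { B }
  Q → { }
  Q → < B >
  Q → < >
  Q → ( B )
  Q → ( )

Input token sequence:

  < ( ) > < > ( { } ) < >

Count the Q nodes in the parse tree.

[B [Q < [B [Q ( )]] >] [B [Q < >] [B [Q ( [B [Q { }]] )] [B [Q < >]]]]]

6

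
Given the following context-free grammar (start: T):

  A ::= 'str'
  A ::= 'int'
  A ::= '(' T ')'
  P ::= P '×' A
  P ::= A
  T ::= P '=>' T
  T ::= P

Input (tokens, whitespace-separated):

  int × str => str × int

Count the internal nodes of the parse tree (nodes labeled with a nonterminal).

[T [P [P [A int]] × [A str]] => [T [P [P [A str]] × [A int]]]]

10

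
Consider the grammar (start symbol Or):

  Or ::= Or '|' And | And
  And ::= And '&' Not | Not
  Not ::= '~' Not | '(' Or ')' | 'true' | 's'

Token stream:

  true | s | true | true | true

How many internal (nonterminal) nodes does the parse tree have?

15

[Or [Or [Or [Or [Or [And [Not true]]] | [And [Not s]]] | [And [Not true]]] | [And [Not true]]] | [And [Not true]]]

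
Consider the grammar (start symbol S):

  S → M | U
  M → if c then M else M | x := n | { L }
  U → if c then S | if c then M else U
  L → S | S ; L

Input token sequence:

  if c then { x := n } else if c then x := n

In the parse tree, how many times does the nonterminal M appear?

[S [U if c then [M { [L [S [M x := n]]] }] else [U if c then [S [M x := n]]]]]

3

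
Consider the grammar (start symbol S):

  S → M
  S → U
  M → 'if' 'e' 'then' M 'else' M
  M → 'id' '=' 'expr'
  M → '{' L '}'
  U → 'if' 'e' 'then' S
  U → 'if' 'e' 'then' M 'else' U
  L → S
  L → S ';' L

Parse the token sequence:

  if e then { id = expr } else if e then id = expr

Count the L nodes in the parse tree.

[S [U if e then [M { [L [S [M id = expr]]] }] else [U if e then [S [M id = expr]]]]]

1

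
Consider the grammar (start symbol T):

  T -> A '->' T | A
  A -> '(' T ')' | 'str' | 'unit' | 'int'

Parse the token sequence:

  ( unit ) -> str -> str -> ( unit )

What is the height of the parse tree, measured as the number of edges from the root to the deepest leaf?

[T [A ( [T [A unit]] )] -> [T [A str] -> [T [A str] -> [T [A ( [T [A unit]] )]]]]]

7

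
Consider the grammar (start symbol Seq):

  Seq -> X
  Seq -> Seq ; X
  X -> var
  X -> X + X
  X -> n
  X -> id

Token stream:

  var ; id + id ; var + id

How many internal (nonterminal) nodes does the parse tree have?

10

[Seq [Seq [Seq [X var]] ; [X [X id] + [X id]]] ; [X [X var] + [X id]]]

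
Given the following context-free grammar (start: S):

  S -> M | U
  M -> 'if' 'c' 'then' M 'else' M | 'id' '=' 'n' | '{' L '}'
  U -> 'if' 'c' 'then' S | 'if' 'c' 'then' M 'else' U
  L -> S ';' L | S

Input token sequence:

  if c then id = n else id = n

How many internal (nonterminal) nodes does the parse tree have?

[S [M if c then [M id = n] else [M id = n]]]

4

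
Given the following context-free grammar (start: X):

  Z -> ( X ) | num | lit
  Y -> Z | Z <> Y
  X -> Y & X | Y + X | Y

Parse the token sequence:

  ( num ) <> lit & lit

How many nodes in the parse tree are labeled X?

3

[X [Y [Z ( [X [Y [Z num]]] )] <> [Y [Z lit]]] & [X [Y [Z lit]]]]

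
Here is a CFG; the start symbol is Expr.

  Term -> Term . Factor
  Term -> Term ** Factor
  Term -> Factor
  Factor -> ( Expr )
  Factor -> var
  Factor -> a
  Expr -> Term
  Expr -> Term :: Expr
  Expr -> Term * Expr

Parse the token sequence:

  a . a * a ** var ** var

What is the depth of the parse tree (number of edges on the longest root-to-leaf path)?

[Expr [Term [Term [Factor a]] . [Factor a]] * [Expr [Term [Term [Term [Factor a]] ** [Factor var]] ** [Factor var]]]]

6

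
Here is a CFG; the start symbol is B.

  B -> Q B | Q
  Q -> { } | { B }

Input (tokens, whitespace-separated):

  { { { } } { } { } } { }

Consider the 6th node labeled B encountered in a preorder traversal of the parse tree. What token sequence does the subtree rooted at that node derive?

{ }

[B [Q { [B [Q { [B [Q { }]] }] [B [Q { }] [B [Q { }]]]] }] [B [Q { }]]]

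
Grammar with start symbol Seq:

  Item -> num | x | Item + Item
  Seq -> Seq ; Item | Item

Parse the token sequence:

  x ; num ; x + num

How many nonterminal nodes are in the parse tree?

8

[Seq [Seq [Seq [Item x]] ; [Item num]] ; [Item [Item x] + [Item num]]]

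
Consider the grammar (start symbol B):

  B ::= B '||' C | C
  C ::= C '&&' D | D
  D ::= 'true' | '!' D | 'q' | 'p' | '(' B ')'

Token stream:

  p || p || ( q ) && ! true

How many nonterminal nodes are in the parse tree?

15

[B [B [B [C [D p]]] || [C [D p]]] || [C [C [D ( [B [C [D q]]] )]] && [D ! [D true]]]]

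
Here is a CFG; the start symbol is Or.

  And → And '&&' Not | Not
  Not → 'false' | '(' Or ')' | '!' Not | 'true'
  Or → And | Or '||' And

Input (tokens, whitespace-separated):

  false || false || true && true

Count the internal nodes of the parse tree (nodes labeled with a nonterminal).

[Or [Or [Or [And [Not false]]] || [And [Not false]]] || [And [And [Not true]] && [Not true]]]

11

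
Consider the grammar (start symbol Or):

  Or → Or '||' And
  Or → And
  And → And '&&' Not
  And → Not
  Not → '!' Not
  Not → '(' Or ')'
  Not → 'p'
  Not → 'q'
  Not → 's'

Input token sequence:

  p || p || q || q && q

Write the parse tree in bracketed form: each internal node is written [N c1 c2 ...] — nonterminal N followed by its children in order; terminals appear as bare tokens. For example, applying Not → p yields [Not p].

[Or [Or [Or [Or [And [Not p]]] || [And [Not p]]] || [And [Not q]]] || [And [And [Not q]] && [Not q]]]

Or
Or || And
Or || And || And
Or || And || And || And
And || And || And || And
Not || And || And || And
p || And || And || And
p || Not || And || And
p || p || And || And
p || p || Not || And
p || p || q || And
p || p || q || And && Not
p || p || q || Not && Not
p || p || q || q && Not
p || p || q || q && q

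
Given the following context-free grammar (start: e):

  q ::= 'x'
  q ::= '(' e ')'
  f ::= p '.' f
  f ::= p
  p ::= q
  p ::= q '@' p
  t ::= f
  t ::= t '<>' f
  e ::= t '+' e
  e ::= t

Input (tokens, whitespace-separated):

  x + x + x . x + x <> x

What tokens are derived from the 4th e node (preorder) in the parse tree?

x <> x

[e [t [f [p [q x]]]] + [e [t [f [p [q x]]]] + [e [t [f [p [q x]] . [f [p [q x]]]]] + [e [t [t [f [p [q x]]]] <> [f [p [q x]]]]]]]]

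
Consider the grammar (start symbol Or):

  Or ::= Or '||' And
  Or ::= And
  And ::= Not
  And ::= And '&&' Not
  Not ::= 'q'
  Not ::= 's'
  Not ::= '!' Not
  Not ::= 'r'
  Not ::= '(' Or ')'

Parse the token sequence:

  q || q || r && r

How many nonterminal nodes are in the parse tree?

[Or [Or [Or [And [Not q]]] || [And [Not q]]] || [And [And [Not r]] && [Not r]]]

11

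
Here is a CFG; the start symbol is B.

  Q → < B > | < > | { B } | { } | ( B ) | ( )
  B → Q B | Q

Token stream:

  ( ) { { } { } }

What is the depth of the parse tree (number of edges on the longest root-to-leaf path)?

6

[B [Q ( )] [B [Q { [B [Q { }] [B [Q { }]]] }]]]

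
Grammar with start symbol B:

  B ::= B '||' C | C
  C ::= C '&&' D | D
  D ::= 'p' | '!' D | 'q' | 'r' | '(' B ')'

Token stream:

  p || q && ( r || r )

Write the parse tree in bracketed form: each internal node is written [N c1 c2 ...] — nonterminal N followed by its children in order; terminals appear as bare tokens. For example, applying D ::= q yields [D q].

B
B || C
C || C
D || C
p || C
p || C && D
p || D && D
p || q && D
p || q && ( B )
p || q && ( B || C )
p || q && ( C || C )
p || q && ( D || C )
p || q && ( r || C )
p || q && ( r || D )
p || q && ( r || r )

[B [B [C [D p]]] || [C [C [D q]] && [D ( [B [B [C [D r]]] || [C [D r]]] )]]]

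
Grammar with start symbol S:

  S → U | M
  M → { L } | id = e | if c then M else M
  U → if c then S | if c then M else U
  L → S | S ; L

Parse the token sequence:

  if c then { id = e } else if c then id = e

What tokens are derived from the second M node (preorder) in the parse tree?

[S [U if c then [M { [L [S [M id = e]]] }] else [U if c then [S [M id = e]]]]]

id = e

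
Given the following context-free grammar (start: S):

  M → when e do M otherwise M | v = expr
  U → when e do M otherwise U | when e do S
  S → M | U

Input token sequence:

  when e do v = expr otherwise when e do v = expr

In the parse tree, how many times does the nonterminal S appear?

[S [U when e do [M v = expr] otherwise [U when e do [S [M v = expr]]]]]

2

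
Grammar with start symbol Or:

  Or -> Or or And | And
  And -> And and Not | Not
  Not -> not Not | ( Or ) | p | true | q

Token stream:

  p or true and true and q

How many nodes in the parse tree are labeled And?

4

[Or [Or [And [Not p]]] or [And [And [And [Not true]] and [Not true]] and [Not q]]]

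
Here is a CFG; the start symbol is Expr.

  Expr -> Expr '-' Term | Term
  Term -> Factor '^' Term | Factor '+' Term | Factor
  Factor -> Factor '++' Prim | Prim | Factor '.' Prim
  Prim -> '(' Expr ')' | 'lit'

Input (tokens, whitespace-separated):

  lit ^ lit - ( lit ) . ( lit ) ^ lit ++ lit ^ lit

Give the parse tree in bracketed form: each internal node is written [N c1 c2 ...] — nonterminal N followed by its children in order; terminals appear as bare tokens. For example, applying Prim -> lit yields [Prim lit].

[Expr [Expr [Term [Factor [Prim lit]] ^ [Term [Factor [Prim lit]]]]] - [Term [Factor [Factor [Prim ( [Expr [Term [Factor [Prim lit]]]] )]] . [Prim ( [Expr [Term [Factor [Prim lit]]]] )]] ^ [Term [Factor [Factor [Prim lit]] ++ [Prim lit]] ^ [Term [Factor [Prim lit]]]]]]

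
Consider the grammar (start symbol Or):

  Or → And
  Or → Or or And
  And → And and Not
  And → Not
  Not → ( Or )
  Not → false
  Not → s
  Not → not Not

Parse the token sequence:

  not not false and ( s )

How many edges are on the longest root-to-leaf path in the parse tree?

6

[Or [And [And [Not not [Not not [Not false]]]] and [Not ( [Or [And [Not s]]] )]]]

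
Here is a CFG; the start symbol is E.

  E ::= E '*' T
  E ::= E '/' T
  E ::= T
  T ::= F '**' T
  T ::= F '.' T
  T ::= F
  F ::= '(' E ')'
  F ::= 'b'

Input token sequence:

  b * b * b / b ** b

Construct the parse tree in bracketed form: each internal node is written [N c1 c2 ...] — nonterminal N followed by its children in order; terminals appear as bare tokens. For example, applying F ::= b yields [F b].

E
E / T
E * T / T
E * T * T / T
T * T * T / T
F * T * T / T
b * T * T / T
b * F * T / T
b * b * T / T
b * b * F / T
b * b * b / T
b * b * b / F ** T
b * b * b / b ** T
b * b * b / b ** F
b * b * b / b ** b

[E [E [E [E [T [F b]]] * [T [F b]]] * [T [F b]]] / [T [F b] ** [T [F b]]]]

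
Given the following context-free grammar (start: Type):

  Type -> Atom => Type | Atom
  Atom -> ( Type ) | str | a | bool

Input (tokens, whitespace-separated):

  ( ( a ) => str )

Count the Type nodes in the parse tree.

4

[Type [Atom ( [Type [Atom ( [Type [Atom a]] )] => [Type [Atom str]]] )]]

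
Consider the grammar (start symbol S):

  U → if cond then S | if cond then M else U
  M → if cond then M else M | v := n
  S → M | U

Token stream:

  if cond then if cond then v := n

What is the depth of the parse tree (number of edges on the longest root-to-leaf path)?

[S [U if cond then [S [U if cond then [S [M v := n]]]]]]

6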